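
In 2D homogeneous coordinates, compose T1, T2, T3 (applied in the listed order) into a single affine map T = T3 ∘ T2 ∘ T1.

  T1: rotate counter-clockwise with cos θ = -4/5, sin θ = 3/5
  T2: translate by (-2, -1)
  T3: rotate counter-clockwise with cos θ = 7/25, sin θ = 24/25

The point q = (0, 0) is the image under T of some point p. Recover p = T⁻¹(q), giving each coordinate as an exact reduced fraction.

p = (-1, -2)

T1 = [-4/5 -3/5 0; 3/5 -4/5 0; 0 0 1]
T2·T1 = [-4/5 -3/5 -2; 3/5 -4/5 -1; 0 0 1]
T3·…·T1 = [-4/5 3/5 2/5; -3/5 -4/5 -11/5; 0 0 1]
det M = 1; M⁻¹ = [-4/5 -3/5 -1; 3/5 -4/5 -2; 0 0 1]
M⁻¹ · (0, 0)ᵀ = (-1, -2)ᵀ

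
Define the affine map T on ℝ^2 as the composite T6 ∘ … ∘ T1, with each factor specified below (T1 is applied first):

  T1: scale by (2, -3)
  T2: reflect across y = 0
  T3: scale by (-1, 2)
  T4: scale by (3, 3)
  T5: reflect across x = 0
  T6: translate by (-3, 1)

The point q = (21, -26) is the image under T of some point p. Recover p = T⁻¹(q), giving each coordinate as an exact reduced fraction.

T1 = [2 0 0; 0 -3 0; 0 0 1]
T2·T1 = [2 0 0; 0 3 0; 0 0 1]
T3·…·T1 = [-2 0 0; 0 6 0; 0 0 1]
T4·…·T1 = [-6 0 0; 0 18 0; 0 0 1]
T5·…·T1 = [6 0 0; 0 18 0; 0 0 1]
T6·…·T1 = [6 0 -3; 0 18 1; 0 0 1]
det M = 108; M⁻¹ = [1/6 0 1/2; 0 1/18 -1/18; 0 0 1]
M⁻¹ · (21, -26)ᵀ = (4, -3/2)ᵀ

p = (4, -3/2)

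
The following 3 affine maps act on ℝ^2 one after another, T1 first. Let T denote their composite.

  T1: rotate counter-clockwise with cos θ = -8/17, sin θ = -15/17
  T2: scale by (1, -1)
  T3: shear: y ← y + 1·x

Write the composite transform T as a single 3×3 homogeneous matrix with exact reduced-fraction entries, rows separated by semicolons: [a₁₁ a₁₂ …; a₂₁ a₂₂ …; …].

T1 = [-8/17 15/17 0; -15/17 -8/17 0; 0 0 1]
T2·T1 = [-8/17 15/17 0; 15/17 8/17 0; 0 0 1]
T3·…·T1 = [-8/17 15/17 0; 7/17 23/17 0; 0 0 1]

T = [-8/17 15/17 0; 7/17 23/17 0; 0 0 1]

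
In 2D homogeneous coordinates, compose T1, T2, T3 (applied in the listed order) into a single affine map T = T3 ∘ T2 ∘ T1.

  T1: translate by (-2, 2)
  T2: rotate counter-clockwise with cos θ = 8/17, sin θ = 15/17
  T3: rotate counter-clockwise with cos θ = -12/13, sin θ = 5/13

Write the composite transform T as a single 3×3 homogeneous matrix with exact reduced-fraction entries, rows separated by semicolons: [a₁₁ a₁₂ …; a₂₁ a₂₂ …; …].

T = [-171/221 140/221 622/221; -140/221 -171/221 -62/221; 0 0 1]

T1 = [1 0 -2; 0 1 2; 0 0 1]
T2·T1 = [8/17 -15/17 -46/17; 15/17 8/17 -14/17; 0 0 1]
T3·…·T1 = [-171/221 140/221 622/221; -140/221 -171/221 -62/221; 0 0 1]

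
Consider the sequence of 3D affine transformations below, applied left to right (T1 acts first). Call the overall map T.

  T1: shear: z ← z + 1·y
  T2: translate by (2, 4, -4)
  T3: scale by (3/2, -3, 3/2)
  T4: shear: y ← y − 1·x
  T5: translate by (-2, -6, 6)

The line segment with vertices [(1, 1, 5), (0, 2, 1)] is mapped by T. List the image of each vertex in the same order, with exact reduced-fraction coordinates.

image vertices: (5/2, -51/2, 9), (1, -27, 9/2)

T1 shear: z ← z + 1·y: (1, 1, 5) → (1, 1, 6); (0, 2, 1) → (0, 2, 3)
T2 translate by (2, 4, -4): (1, 1, 6) → (3, 5, 2); (0, 2, 3) → (2, 6, -1)
T3 scale by (3/2, -3, 3/2): (3, 5, 2) → (9/2, -15, 3); (2, 6, -1) → (3, -18, -3/2)
T4 shear: y ← y − 1·x: (9/2, -15, 3) → (9/2, -39/2, 3); (3, -18, -3/2) → (3, -21, -3/2)
T5 translate by (-2, -6, 6): (9/2, -39/2, 3) → (5/2, -51/2, 9); (3, -21, -3/2) → (1, -27, 9/2)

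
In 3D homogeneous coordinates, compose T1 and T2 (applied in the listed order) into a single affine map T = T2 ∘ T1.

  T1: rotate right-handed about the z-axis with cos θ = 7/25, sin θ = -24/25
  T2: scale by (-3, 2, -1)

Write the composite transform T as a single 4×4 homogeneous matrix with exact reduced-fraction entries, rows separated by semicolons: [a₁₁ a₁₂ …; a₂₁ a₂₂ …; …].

T = [-21/25 -72/25 0 0; -48/25 14/25 0 0; 0 0 -1 0; 0 0 0 1]

T1 = [7/25 24/25 0 0; -24/25 7/25 0 0; 0 0 1 0; 0 0 0 1]
T2·T1 = [-21/25 -72/25 0 0; -48/25 14/25 0 0; 0 0 -1 0; 0 0 0 1]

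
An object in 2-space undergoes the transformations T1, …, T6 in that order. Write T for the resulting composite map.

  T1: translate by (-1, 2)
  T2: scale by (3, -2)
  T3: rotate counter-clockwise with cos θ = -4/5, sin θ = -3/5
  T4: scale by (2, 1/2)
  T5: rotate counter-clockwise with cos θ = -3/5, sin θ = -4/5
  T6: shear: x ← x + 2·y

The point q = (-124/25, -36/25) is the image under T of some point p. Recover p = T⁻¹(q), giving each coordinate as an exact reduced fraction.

T1 = [1 0 -1; 0 1 2; 0 0 1]
T2·T1 = [3 0 -3; 0 -2 -4; 0 0 1]
T3·…·T1 = [-12/5 -6/5 0; -9/5 8/5 5; 0 0 1]
T4·…·T1 = [-24/5 -12/5 0; -9/10 4/5 5/2; 0 0 1]
T5·…·T1 = [54/25 52/25 2; 219/50 36/25 -3/2; 0 0 1]
T6·…·T1 = [273/25 124/25 -1; 219/50 36/25 -3/2; 0 0 1]
det M = -6; M⁻¹ = [-6/25 62/75 1; 73/100 -91/50 -2; 0 0 1]
M⁻¹ · (-124/25, -36/25)ᵀ = (1, -3)ᵀ

p = (1, -3)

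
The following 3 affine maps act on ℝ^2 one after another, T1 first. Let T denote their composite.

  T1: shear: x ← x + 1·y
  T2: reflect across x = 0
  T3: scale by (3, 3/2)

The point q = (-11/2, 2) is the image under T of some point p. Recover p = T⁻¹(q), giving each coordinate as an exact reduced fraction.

T1 = [1 1 0; 0 1 0; 0 0 1]
T2·T1 = [-1 -1 0; 0 1 0; 0 0 1]
T3·…·T1 = [-3 -3 0; 0 3/2 0; 0 0 1]
det M = -9/2; M⁻¹ = [-1/3 -2/3 0; 0 2/3 0; 0 0 1]
M⁻¹ · (-11/2, 2)ᵀ = (1/2, 4/3)ᵀ

p = (1/2, 4/3)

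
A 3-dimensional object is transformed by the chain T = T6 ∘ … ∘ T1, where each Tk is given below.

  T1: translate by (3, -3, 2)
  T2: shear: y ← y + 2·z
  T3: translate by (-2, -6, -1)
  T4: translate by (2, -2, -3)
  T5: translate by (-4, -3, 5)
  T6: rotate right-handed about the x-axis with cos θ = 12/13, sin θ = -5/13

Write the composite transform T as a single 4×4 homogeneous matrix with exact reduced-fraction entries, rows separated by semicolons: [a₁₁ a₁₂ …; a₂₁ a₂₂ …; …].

T1 = [1 0 0 3; 0 1 0 -3; 0 0 1 2; 0 0 0 1]
T2·T1 = [1 0 0 3; 0 1 2 1; 0 0 1 2; 0 0 0 1]
T3·…·T1 = [1 0 0 1; 0 1 2 -5; 0 0 1 1; 0 0 0 1]
T4·…·T1 = [1 0 0 3; 0 1 2 -7; 0 0 1 -2; 0 0 0 1]
T5·…·T1 = [1 0 0 -1; 0 1 2 -10; 0 0 1 3; 0 0 0 1]
T6·…·T1 = [1 0 0 -1; 0 12/13 29/13 -105/13; 0 -5/13 2/13 86/13; 0 0 0 1]

T = [1 0 0 -1; 0 12/13 29/13 -105/13; 0 -5/13 2/13 86/13; 0 0 0 1]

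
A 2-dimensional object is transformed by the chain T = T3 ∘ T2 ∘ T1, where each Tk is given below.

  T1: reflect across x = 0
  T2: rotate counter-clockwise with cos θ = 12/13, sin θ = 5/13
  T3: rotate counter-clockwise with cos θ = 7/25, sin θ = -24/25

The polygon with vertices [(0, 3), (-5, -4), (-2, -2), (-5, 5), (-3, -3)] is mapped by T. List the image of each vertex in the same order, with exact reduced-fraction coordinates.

T1 reflect across x = 0: (0, 3) → (0, 3); (-5, -4) → (5, -4); (-2, -2) → (2, -2); (-5, 5) → (5, 5); (-3, -3) → (3, -3)
T2 rotate counter-clockwise with cos θ = 12/13, sin θ = 5/13: (0, 3) → (-15/13, 36/13); (5, -4) → (80/13, -23/13); (2, -2) → (34/13, -14/13); (5, 5) → (35/13, 85/13); (3, -3) → (51/13, -21/13)
T3 rotate counter-clockwise with cos θ = 7/25, sin θ = -24/25: (-15/13, 36/13) → (759/325, 612/325); (80/13, -23/13) → (8/325, -2081/325); (34/13, -14/13) → (-98/325, -914/325); (35/13, 85/13) → (457/65, -49/65); (51/13, -21/13) → (-147/325, -1371/325)

image vertices: (759/325, 612/325), (8/325, -2081/325), (-98/325, -914/325), (457/65, -49/65), (-147/325, -1371/325)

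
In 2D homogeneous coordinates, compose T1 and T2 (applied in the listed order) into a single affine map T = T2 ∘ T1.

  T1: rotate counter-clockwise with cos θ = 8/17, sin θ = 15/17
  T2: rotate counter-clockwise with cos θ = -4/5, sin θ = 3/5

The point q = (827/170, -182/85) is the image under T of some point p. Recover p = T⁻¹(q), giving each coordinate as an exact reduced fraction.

p = (-7/2, 4)

T1 = [8/17 -15/17 0; 15/17 8/17 0; 0 0 1]
T2·T1 = [-77/85 36/85 0; -36/85 -77/85 0; 0 0 1]
det M = 1; M⁻¹ = [-77/85 -36/85 0; 36/85 -77/85 0; 0 0 1]
M⁻¹ · (827/170, -182/85)ᵀ = (-7/2, 4)ᵀ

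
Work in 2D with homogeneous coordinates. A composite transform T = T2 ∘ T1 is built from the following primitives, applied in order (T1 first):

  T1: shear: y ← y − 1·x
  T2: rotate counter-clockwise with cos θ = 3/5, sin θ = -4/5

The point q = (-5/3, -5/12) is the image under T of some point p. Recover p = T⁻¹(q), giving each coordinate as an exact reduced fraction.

T1 = [1 0 0; -1 1 0; 0 0 1]
T2·T1 = [-1/5 4/5 0; -7/5 3/5 0; 0 0 1]
det M = 1; M⁻¹ = [3/5 -4/5 0; 7/5 -1/5 0; 0 0 1]
M⁻¹ · (-5/3, -5/12)ᵀ = (-2/3, -9/4)ᵀ

p = (-2/3, -9/4)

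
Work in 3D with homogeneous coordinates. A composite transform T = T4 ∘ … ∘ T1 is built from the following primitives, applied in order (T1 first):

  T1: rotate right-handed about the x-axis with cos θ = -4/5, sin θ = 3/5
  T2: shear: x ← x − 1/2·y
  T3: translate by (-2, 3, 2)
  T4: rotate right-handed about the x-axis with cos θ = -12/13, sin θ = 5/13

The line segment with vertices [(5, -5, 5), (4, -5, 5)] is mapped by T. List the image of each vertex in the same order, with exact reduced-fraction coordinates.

T1 rotate right-handed about the x-axis with cos θ = -4/5, sin θ = 3/5: (5, -5, 5) → (5, 1, -7); (4, -5, 5) → (4, 1, -7)
T2 shear: x ← x − 1/2·y: (5, 1, -7) → (9/2, 1, -7); (4, 1, -7) → (7/2, 1, -7)
T3 translate by (-2, 3, 2): (9/2, 1, -7) → (5/2, 4, -5); (7/2, 1, -7) → (3/2, 4, -5)
T4 rotate right-handed about the x-axis with cos θ = -12/13, sin θ = 5/13: (5/2, 4, -5) → (5/2, -23/13, 80/13); (3/2, 4, -5) → (3/2, -23/13, 80/13)

image vertices: (5/2, -23/13, 80/13), (3/2, -23/13, 80/13)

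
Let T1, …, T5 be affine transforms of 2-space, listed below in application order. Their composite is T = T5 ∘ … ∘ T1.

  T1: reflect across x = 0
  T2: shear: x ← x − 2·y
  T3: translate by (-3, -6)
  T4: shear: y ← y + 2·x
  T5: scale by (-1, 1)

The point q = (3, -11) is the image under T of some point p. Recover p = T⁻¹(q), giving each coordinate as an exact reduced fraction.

T1 = [-1 0 0; 0 1 0; 0 0 1]
T2·T1 = [-1 -2 0; 0 1 0; 0 0 1]
T3·…·T1 = [-1 -2 -3; 0 1 -6; 0 0 1]
T4·…·T1 = [-1 -2 -3; -2 -3 -12; 0 0 1]
T5·…·T1 = [1 2 3; -2 -3 -12; 0 0 1]
det M = 1; M⁻¹ = [-3 -2 -15; 2 1 6; 0 0 1]
M⁻¹ · (3, -11)ᵀ = (-2, 1)ᵀ

p = (-2, 1)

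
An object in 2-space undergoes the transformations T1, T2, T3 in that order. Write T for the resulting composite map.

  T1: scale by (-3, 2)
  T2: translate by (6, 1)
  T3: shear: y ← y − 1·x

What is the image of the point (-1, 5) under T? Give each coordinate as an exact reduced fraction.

T(p) = (9, 2)

T1 scale by (-3, 2): (-1, 5) → (3, 10)
T2 translate by (6, 1): (3, 10) → (9, 11)
T3 shear: y ← y − 1·x: (9, 11) → (9, 2)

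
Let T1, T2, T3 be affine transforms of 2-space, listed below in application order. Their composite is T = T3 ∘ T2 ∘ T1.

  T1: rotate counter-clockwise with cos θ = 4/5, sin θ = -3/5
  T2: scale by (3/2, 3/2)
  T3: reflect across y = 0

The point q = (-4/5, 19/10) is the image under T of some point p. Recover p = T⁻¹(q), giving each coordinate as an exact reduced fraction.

p = (1/3, -4/3)

T1 = [4/5 3/5 0; -3/5 4/5 0; 0 0 1]
T2·T1 = [6/5 9/10 0; -9/10 6/5 0; 0 0 1]
T3·…·T1 = [6/5 9/10 0; 9/10 -6/5 0; 0 0 1]
det M = -9/4; M⁻¹ = [8/15 2/5 0; 2/5 -8/15 0; 0 0 1]
M⁻¹ · (-4/5, 19/10)ᵀ = (1/3, -4/3)ᵀ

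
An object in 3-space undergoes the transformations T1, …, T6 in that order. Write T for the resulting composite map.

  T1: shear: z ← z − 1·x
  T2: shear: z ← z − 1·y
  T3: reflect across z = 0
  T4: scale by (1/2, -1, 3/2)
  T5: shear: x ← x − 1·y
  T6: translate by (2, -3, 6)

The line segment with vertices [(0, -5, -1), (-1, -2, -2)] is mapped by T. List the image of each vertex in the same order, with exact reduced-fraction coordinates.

T1 shear: z ← z − 1·x: (0, -5, -1) → (0, -5, -1); (-1, -2, -2) → (-1, -2, -1)
T2 shear: z ← z − 1·y: (0, -5, -1) → (0, -5, 4); (-1, -2, -1) → (-1, -2, 1)
T3 reflect across z = 0: (0, -5, 4) → (0, -5, -4); (-1, -2, 1) → (-1, -2, -1)
T4 scale by (1/2, -1, 3/2): (0, -5, -4) → (0, 5, -6); (-1, -2, -1) → (-1/2, 2, -3/2)
T5 shear: x ← x − 1·y: (0, 5, -6) → (-5, 5, -6); (-1/2, 2, -3/2) → (-5/2, 2, -3/2)
T6 translate by (2, -3, 6): (-5, 5, -6) → (-3, 2, 0); (-5/2, 2, -3/2) → (-1/2, -1, 9/2)

image vertices: (-3, 2, 0), (-1/2, -1, 9/2)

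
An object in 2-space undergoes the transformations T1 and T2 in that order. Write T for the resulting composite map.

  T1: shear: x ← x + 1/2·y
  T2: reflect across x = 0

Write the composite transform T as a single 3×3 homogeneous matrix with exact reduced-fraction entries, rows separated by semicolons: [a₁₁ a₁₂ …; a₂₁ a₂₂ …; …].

T = [-1 -1/2 0; 0 1 0; 0 0 1]

T1 = [1 1/2 0; 0 1 0; 0 0 1]
T2·T1 = [-1 -1/2 0; 0 1 0; 0 0 1]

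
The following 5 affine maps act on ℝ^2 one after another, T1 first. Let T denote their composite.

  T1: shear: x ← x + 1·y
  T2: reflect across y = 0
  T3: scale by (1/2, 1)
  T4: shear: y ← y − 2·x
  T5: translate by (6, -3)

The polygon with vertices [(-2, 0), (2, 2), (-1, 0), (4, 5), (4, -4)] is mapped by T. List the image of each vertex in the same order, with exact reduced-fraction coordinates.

image vertices: (5, -1), (8, -9), (11/2, -2), (21/2, -17), (6, 1)

T1 shear: x ← x + 1·y: (-2, 0) → (-2, 0); (2, 2) → (4, 2); (-1, 0) → (-1, 0); (4, 5) → (9, 5); (4, -4) → (0, -4)
T2 reflect across y = 0: (-2, 0) → (-2, 0); (4, 2) → (4, -2); (-1, 0) → (-1, 0); (9, 5) → (9, -5); (0, -4) → (0, 4)
T3 scale by (1/2, 1): (-2, 0) → (-1, 0); (4, -2) → (2, -2); (-1, 0) → (-1/2, 0); (9, -5) → (9/2, -5); (0, 4) → (0, 4)
T4 shear: y ← y − 2·x: (-1, 0) → (-1, 2); (2, -2) → (2, -6); (-1/2, 0) → (-1/2, 1); (9/2, -5) → (9/2, -14); (0, 4) → (0, 4)
T5 translate by (6, -3): (-1, 2) → (5, -1); (2, -6) → (8, -9); (-1/2, 1) → (11/2, -2); (9/2, -14) → (21/2, -17); (0, 4) → (6, 1)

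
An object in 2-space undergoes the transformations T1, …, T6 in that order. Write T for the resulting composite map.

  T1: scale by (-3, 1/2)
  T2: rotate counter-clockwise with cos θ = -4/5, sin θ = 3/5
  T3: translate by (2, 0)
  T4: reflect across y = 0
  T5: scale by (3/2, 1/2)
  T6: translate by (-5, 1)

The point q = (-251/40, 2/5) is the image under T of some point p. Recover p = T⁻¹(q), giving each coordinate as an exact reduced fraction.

T1 = [-3 0 0; 0 1/2 0; 0 0 1]
T2·T1 = [12/5 -3/10 0; -9/5 -2/5 0; 0 0 1]
T3·…·T1 = [12/5 -3/10 2; -9/5 -2/5 0; 0 0 1]
T4·…·T1 = [12/5 -3/10 2; 9/5 2/5 0; 0 0 1]
T5·…·T1 = [18/5 -9/20 3; 9/10 1/5 0; 0 0 1]
T6·…·T1 = [18/5 -9/20 -2; 9/10 1/5 1; 0 0 1]
det M = 9/8; M⁻¹ = [8/45 2/5 -2/45; -4/5 16/5 -24/5; 0 0 1]
M⁻¹ · (-251/40, 2/5)ᵀ = (-1, 3/2)ᵀ

p = (-1, 3/2)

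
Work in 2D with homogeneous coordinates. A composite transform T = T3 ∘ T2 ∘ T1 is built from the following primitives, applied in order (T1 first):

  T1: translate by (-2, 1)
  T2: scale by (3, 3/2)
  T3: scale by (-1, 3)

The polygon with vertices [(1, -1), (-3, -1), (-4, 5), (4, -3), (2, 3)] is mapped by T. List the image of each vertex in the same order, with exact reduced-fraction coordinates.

image vertices: (3, 0), (15, 0), (18, 27), (-6, -9), (0, 18)

T1 translate by (-2, 1): (1, -1) → (-1, 0); (-3, -1) → (-5, 0); (-4, 5) → (-6, 6); (4, -3) → (2, -2); (2, 3) → (0, 4)
T2 scale by (3, 3/2): (-1, 0) → (-3, 0); (-5, 0) → (-15, 0); (-6, 6) → (-18, 9); (2, -2) → (6, -3); (0, 4) → (0, 6)
T3 scale by (-1, 3): (-3, 0) → (3, 0); (-15, 0) → (15, 0); (-18, 9) → (18, 27); (6, -3) → (-6, -9); (0, 6) → (0, 18)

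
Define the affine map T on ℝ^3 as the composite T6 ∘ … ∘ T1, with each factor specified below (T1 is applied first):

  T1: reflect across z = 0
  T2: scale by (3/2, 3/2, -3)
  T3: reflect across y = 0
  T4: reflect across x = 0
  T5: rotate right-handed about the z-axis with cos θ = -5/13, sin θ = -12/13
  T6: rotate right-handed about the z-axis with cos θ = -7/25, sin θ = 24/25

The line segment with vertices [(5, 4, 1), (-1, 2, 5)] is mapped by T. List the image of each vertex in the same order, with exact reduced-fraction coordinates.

T1 reflect across z = 0: (5, 4, 1) → (5, 4, -1); (-1, 2, 5) → (-1, 2, -5)
T2 scale by (3/2, 3/2, -3): (5, 4, -1) → (15/2, 6, 3); (-1, 2, -5) → (-3/2, 3, 15)
T3 reflect across y = 0: (15/2, 6, 3) → (15/2, -6, 3); (-3/2, 3, 15) → (-3/2, -3, 15)
T4 reflect across x = 0: (15/2, -6, 3) → (-15/2, -6, 3); (-3/2, -3, 15) → (3/2, -3, 15)
T5 rotate right-handed about the z-axis with cos θ = -5/13, sin θ = -12/13: (-15/2, -6, 3) → (-69/26, 120/13, 3); (3/2, -3, 15) → (-87/26, -3/13, 15)
T6 rotate right-handed about the z-axis with cos θ = -7/25, sin θ = 24/25: (-69/26, 120/13, 3) → (-5277/650, -1668/325, 3); (-87/26, -3/13, 15) → (753/650, -1023/325, 15)

image vertices: (-5277/650, -1668/325, 3), (753/650, -1023/325, 15)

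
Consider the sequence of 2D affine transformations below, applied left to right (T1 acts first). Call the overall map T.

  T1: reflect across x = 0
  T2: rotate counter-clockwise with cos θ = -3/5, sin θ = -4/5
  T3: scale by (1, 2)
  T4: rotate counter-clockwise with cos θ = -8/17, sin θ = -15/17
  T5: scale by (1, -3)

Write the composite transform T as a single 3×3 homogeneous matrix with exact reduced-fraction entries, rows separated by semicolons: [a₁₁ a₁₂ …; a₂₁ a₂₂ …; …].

T1 = [-1 0 0; 0 1 0; 0 0 1]
T2·T1 = [3/5 4/5 0; 4/5 -3/5 0; 0 0 1]
T3·…·T1 = [3/5 4/5 0; 8/5 -6/5 0; 0 0 1]
T4·…·T1 = [96/85 -122/85 0; -109/85 -12/85 0; 0 0 1]
T5·…·T1 = [96/85 -122/85 0; 327/85 36/85 0; 0 0 1]

T = [96/85 -122/85 0; 327/85 36/85 0; 0 0 1]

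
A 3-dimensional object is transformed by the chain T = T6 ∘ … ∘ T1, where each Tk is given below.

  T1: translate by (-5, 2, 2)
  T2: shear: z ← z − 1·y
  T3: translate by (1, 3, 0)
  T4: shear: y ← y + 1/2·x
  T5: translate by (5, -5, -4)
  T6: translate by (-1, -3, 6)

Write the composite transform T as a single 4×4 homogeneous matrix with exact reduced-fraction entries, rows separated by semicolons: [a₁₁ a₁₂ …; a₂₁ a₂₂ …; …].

T1 = [1 0 0 -5; 0 1 0 2; 0 0 1 2; 0 0 0 1]
T2·T1 = [1 0 0 -5; 0 1 0 2; 0 -1 1 0; 0 0 0 1]
T3·…·T1 = [1 0 0 -4; 0 1 0 5; 0 -1 1 0; 0 0 0 1]
T4·…·T1 = [1 0 0 -4; 1/2 1 0 3; 0 -1 1 0; 0 0 0 1]
T5·…·T1 = [1 0 0 1; 1/2 1 0 -2; 0 -1 1 -4; 0 0 0 1]
T6·…·T1 = [1 0 0 0; 1/2 1 0 -5; 0 -1 1 2; 0 0 0 1]

T = [1 0 0 0; 1/2 1 0 -5; 0 -1 1 2; 0 0 0 1]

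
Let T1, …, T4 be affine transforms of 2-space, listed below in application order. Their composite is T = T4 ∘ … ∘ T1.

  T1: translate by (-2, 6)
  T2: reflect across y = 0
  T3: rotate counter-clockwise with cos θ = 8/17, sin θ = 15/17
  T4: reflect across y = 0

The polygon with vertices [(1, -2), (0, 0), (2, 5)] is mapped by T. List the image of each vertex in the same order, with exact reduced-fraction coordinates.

T1 translate by (-2, 6): (1, -2) → (-1, 4); (0, 0) → (-2, 6); (2, 5) → (0, 11)
T2 reflect across y = 0: (-1, 4) → (-1, -4); (-2, 6) → (-2, -6); (0, 11) → (0, -11)
T3 rotate counter-clockwise with cos θ = 8/17, sin θ = 15/17: (-1, -4) → (52/17, -47/17); (-2, -6) → (74/17, -78/17); (0, -11) → (165/17, -88/17)
T4 reflect across y = 0: (52/17, -47/17) → (52/17, 47/17); (74/17, -78/17) → (74/17, 78/17); (165/17, -88/17) → (165/17, 88/17)

image vertices: (52/17, 47/17), (74/17, 78/17), (165/17, 88/17)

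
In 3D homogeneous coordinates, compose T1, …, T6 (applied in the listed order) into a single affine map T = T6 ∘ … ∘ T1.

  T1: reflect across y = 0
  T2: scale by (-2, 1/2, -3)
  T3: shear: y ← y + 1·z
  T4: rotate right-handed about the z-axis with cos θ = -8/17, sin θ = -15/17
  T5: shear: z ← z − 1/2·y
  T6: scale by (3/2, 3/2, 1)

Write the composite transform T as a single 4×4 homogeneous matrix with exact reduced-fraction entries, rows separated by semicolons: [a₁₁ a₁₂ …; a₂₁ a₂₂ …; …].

T1 = [1 0 0 0; 0 -1 0 0; 0 0 1 0; 0 0 0 1]
T2·T1 = [-2 0 0 0; 0 -1/2 0 0; 0 0 -3 0; 0 0 0 1]
T3·…·T1 = [-2 0 0 0; 0 -1/2 -3 0; 0 0 -3 0; 0 0 0 1]
T4·…·T1 = [16/17 -15/34 -45/17 0; 30/17 4/17 24/17 0; 0 0 -3 0; 0 0 0 1]
T5·…·T1 = [16/17 -15/34 -45/17 0; 30/17 4/17 24/17 0; -15/17 -2/17 -63/17 0; 0 0 0 1]
T6·…·T1 = [24/17 -45/68 -135/34 0; 45/17 6/17 36/17 0; -15/17 -2/17 -63/17 0; 0 0 0 1]

T = [24/17 -45/68 -135/34 0; 45/17 6/17 36/17 0; -15/17 -2/17 -63/17 0; 0 0 0 1]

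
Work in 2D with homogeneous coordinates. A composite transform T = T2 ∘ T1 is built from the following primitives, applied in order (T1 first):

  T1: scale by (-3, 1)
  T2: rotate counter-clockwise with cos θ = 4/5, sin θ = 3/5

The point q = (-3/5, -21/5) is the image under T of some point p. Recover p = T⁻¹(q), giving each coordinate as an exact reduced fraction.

T1 = [-3 0 0; 0 1 0; 0 0 1]
T2·T1 = [-12/5 -3/5 0; -9/5 4/5 0; 0 0 1]
det M = -3; M⁻¹ = [-4/15 -1/5 0; -3/5 4/5 0; 0 0 1]
M⁻¹ · (-3/5, -21/5)ᵀ = (1, -3)ᵀ

p = (1, -3)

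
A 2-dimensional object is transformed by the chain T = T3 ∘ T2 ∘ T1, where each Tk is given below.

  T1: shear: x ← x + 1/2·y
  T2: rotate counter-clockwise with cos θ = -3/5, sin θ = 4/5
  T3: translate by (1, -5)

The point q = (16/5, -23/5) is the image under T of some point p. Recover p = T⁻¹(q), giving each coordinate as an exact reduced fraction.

p = (0, -2)

T1 = [1 1/2 0; 0 1 0; 0 0 1]
T2·T1 = [-3/5 -11/10 0; 4/5 -1/5 0; 0 0 1]
T3·…·T1 = [-3/5 -11/10 1; 4/5 -1/5 -5; 0 0 1]
det M = 1; M⁻¹ = [-1/5 11/10 57/10; -4/5 -3/5 -11/5; 0 0 1]
M⁻¹ · (16/5, -23/5)ᵀ = (0, -2)ᵀ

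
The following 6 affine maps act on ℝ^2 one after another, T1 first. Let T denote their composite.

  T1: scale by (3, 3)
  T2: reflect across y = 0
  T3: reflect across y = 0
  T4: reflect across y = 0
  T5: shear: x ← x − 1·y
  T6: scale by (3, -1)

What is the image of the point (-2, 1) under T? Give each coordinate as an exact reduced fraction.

T(p) = (-9, 3)

T1 scale by (3, 3): (-2, 1) → (-6, 3)
T2 reflect across y = 0: (-6, 3) → (-6, -3)
T3 reflect across y = 0: (-6, -3) → (-6, 3)
T4 reflect across y = 0: (-6, 3) → (-6, -3)
T5 shear: x ← x − 1·y: (-6, -3) → (-3, -3)
T6 scale by (3, -1): (-3, -3) → (-9, 3)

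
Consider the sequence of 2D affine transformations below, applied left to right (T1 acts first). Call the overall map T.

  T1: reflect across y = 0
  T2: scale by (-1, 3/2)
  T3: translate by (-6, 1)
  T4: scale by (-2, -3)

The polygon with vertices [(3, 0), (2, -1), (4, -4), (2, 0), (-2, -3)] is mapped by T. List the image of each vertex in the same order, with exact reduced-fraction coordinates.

image vertices: (18, -3), (16, -15/2), (20, -21), (16, -3), (8, -33/2)

T1 reflect across y = 0: (3, 0) → (3, 0); (2, -1) → (2, 1); (4, -4) → (4, 4); (2, 0) → (2, 0); (-2, -3) → (-2, 3)
T2 scale by (-1, 3/2): (3, 0) → (-3, 0); (2, 1) → (-2, 3/2); (4, 4) → (-4, 6); (2, 0) → (-2, 0); (-2, 3) → (2, 9/2)
T3 translate by (-6, 1): (-3, 0) → (-9, 1); (-2, 3/2) → (-8, 5/2); (-4, 6) → (-10, 7); (-2, 0) → (-8, 1); (2, 9/2) → (-4, 11/2)
T4 scale by (-2, -3): (-9, 1) → (18, -3); (-8, 5/2) → (16, -15/2); (-10, 7) → (20, -21); (-8, 1) → (16, -3); (-4, 11/2) → (8, -33/2)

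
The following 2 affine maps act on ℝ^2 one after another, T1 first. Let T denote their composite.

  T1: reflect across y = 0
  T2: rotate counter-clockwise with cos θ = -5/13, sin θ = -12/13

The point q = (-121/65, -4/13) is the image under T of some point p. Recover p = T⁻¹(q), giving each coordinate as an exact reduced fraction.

T1 = [1 0 0; 0 -1 0; 0 0 1]
T2·T1 = [-5/13 -12/13 0; -12/13 5/13 0; 0 0 1]
det M = -1; M⁻¹ = [-5/13 -12/13 0; -12/13 5/13 0; 0 0 1]
M⁻¹ · (-121/65, -4/13)ᵀ = (1, 8/5)ᵀ

p = (1, 8/5)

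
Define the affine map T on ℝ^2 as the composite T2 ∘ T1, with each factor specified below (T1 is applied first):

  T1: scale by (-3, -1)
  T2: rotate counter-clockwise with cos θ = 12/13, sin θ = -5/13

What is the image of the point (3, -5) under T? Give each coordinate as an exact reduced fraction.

T(p) = (-83/13, 105/13)

T1 scale by (-3, -1): (3, -5) → (-9, 5)
T2 rotate counter-clockwise with cos θ = 12/13, sin θ = -5/13: (-9, 5) → (-83/13, 105/13)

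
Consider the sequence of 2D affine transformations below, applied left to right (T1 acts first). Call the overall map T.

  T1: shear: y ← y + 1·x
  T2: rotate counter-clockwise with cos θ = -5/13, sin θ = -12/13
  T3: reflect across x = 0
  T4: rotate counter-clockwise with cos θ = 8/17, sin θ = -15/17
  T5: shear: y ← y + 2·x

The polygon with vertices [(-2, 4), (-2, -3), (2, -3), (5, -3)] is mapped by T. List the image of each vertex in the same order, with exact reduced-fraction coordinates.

image vertices: (-62/221, 498/221), (1135/221, 1912/221), (-109/221, -700/221), (-1042/221, -2659/221)

T1 shear: y ← y + 1·x: (-2, 4) → (-2, 2); (-2, -3) → (-2, -5); (2, -3) → (2, -1); (5, -3) → (5, 2)
T2 rotate counter-clockwise with cos θ = -5/13, sin θ = -12/13: (-2, 2) → (34/13, 14/13); (-2, -5) → (-50/13, 49/13); (2, -1) → (-22/13, -19/13); (5, 2) → (-1/13, -70/13)
T3 reflect across x = 0: (34/13, 14/13) → (-34/13, 14/13); (-50/13, 49/13) → (50/13, 49/13); (-22/13, -19/13) → (22/13, -19/13); (-1/13, -70/13) → (1/13, -70/13)
T4 rotate counter-clockwise with cos θ = 8/17, sin θ = -15/17: (-34/13, 14/13) → (-62/221, 622/221); (50/13, 49/13) → (1135/221, -358/221); (22/13, -19/13) → (-109/221, -482/221); (1/13, -70/13) → (-1042/221, -575/221)
T5 shear: y ← y + 2·x: (-62/221, 622/221) → (-62/221, 498/221); (1135/221, -358/221) → (1135/221, 1912/221); (-109/221, -482/221) → (-109/221, -700/221); (-1042/221, -575/221) → (-1042/221, -2659/221)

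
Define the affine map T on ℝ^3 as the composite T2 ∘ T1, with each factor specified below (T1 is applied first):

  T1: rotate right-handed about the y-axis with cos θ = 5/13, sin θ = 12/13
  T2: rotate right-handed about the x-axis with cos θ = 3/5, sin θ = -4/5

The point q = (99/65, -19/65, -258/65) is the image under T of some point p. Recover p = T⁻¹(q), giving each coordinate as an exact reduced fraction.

p = (3, 3, 2/5)

T1 = [5/13 0 12/13 0; 0 1 0 0; -12/13 0 5/13 0; 0 0 0 1]
T2·T1 = [5/13 0 12/13 0; -48/65 3/5 4/13 0; -36/65 -4/5 3/13 0; 0 0 0 1]
det M = 1; M⁻¹ = [5/13 -48/65 -36/65 0; 0 3/5 -4/5 0; 12/13 4/13 3/13 0; 0 0 0 1]
M⁻¹ · (99/65, -19/65, -258/65)ᵀ = (3, 3, 2/5)ᵀ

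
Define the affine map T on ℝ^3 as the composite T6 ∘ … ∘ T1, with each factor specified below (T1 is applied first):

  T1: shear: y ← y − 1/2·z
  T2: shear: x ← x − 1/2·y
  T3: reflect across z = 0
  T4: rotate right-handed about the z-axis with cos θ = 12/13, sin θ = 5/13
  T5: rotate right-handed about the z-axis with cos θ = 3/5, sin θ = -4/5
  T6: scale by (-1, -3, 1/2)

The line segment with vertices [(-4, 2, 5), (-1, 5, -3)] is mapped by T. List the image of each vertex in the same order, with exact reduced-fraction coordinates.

image vertices: (453/130, -1149/260, -5/2), (47/130, -6051/260, 3/2)

T1 shear: y ← y − 1/2·z: (-4, 2, 5) → (-4, -1/2, 5); (-1, 5, -3) → (-1, 13/2, -3)
T2 shear: x ← x − 1/2·y: (-4, -1/2, 5) → (-15/4, -1/2, 5); (-1, 13/2, -3) → (-17/4, 13/2, -3)
T3 reflect across z = 0: (-15/4, -1/2, 5) → (-15/4, -1/2, -5); (-17/4, 13/2, -3) → (-17/4, 13/2, 3)
T4 rotate right-handed about the z-axis with cos θ = 12/13, sin θ = 5/13: (-15/4, -1/2, -5) → (-85/26, -99/52, -5); (-17/4, 13/2, 3) → (-167/26, 227/52, 3)
T5 rotate right-handed about the z-axis with cos θ = 3/5, sin θ = -4/5: (-85/26, -99/52, -5) → (-453/130, 383/260, -5); (-167/26, 227/52, 3) → (-47/130, 2017/260, 3)
T6 scale by (-1, -3, 1/2): (-453/130, 383/260, -5) → (453/130, -1149/260, -5/2); (-47/130, 2017/260, 3) → (47/130, -6051/260, 3/2)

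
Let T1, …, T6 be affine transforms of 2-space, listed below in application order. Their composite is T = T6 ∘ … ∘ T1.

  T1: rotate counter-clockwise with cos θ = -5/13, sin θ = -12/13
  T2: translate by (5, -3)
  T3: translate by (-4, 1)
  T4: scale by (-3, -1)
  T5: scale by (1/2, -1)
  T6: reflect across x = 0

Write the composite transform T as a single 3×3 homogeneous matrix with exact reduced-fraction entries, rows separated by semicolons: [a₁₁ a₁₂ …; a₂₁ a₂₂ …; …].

T1 = [-5/13 12/13 0; -12/13 -5/13 0; 0 0 1]
T2·T1 = [-5/13 12/13 5; -12/13 -5/13 -3; 0 0 1]
T3·…·T1 = [-5/13 12/13 1; -12/13 -5/13 -2; 0 0 1]
T4·…·T1 = [15/13 -36/13 -3; 12/13 5/13 2; 0 0 1]
T5·…·T1 = [15/26 -18/13 -3/2; -12/13 -5/13 -2; 0 0 1]
T6·…·T1 = [-15/26 18/13 3/2; -12/13 -5/13 -2; 0 0 1]

T = [-15/26 18/13 3/2; -12/13 -5/13 -2; 0 0 1]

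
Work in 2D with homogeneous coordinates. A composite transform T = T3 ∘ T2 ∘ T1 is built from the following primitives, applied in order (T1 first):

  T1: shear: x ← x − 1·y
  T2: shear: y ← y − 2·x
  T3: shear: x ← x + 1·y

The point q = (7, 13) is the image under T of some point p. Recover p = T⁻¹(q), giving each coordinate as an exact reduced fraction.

p = (-5, 1)

T1 = [1 -1 0; 0 1 0; 0 0 1]
T2·T1 = [1 -1 0; -2 3 0; 0 0 1]
T3·…·T1 = [-1 2 0; -2 3 0; 0 0 1]
det M = 1; M⁻¹ = [3 -2 0; 2 -1 0; 0 0 1]
M⁻¹ · (7, 13)ᵀ = (-5, 1)ᵀ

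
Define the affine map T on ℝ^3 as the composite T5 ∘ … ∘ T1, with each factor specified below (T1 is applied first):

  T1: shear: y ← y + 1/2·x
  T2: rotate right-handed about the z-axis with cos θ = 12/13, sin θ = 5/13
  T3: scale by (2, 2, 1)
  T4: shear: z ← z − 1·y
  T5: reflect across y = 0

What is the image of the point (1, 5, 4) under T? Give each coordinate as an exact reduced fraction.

T(p) = (-31/13, -142/13, -90/13)

T1 shear: y ← y + 1/2·x: (1, 5, 4) → (1, 11/2, 4)
T2 rotate right-handed about the z-axis with cos θ = 12/13, sin θ = 5/13: (1, 11/2, 4) → (-31/26, 71/13, 4)
T3 scale by (2, 2, 1): (-31/26, 71/13, 4) → (-31/13, 142/13, 4)
T4 shear: z ← z − 1·y: (-31/13, 142/13, 4) → (-31/13, 142/13, -90/13)
T5 reflect across y = 0: (-31/13, 142/13, -90/13) → (-31/13, -142/13, -90/13)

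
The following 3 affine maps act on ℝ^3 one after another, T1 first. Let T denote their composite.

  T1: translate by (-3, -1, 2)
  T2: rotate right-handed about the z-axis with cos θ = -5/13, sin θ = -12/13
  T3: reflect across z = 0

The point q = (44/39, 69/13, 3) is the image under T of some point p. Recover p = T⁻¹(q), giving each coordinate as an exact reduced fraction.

T1 = [1 0 0 -3; 0 1 0 -1; 0 0 1 2; 0 0 0 1]
T2·T1 = [-5/13 12/13 0 3/13; -12/13 -5/13 0 41/13; 0 0 1 2; 0 0 0 1]
T3·…·T1 = [-5/13 12/13 0 3/13; -12/13 -5/13 0 41/13; 0 0 -1 -2; 0 0 0 1]
det M = -1; M⁻¹ = [-5/13 -12/13 0 3; 12/13 -5/13 0 1; 0 0 -1 -2; 0 0 0 1]
M⁻¹ · (44/39, 69/13, 3)ᵀ = (-7/3, 0, -5)ᵀ

p = (-7/3, 0, -5)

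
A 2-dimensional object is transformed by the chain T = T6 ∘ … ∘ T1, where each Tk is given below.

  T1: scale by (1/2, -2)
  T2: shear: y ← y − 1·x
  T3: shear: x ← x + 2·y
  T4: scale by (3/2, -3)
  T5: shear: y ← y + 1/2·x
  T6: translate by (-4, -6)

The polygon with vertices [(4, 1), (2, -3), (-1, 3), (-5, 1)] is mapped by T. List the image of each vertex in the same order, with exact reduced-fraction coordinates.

image vertices: (-13, 3/2), (25/2, -51/4), (-85/4, 15/8), (-25/4, -69/8)

T1 scale by (1/2, -2): (4, 1) → (2, -2); (2, -3) → (1, 6); (-1, 3) → (-1/2, -6); (-5, 1) → (-5/2, -2)
T2 shear: y ← y − 1·x: (2, -2) → (2, -4); (1, 6) → (1, 5); (-1/2, -6) → (-1/2, -11/2); (-5/2, -2) → (-5/2, 1/2)
T3 shear: x ← x + 2·y: (2, -4) → (-6, -4); (1, 5) → (11, 5); (-1/2, -11/2) → (-23/2, -11/2); (-5/2, 1/2) → (-3/2, 1/2)
T4 scale by (3/2, -3): (-6, -4) → (-9, 12); (11, 5) → (33/2, -15); (-23/2, -11/2) → (-69/4, 33/2); (-3/2, 1/2) → (-9/4, -3/2)
T5 shear: y ← y + 1/2·x: (-9, 12) → (-9, 15/2); (33/2, -15) → (33/2, -27/4); (-69/4, 33/2) → (-69/4, 63/8); (-9/4, -3/2) → (-9/4, -21/8)
T6 translate by (-4, -6): (-9, 15/2) → (-13, 3/2); (33/2, -27/4) → (25/2, -51/4); (-69/4, 63/8) → (-85/4, 15/8); (-9/4, -21/8) → (-25/4, -69/8)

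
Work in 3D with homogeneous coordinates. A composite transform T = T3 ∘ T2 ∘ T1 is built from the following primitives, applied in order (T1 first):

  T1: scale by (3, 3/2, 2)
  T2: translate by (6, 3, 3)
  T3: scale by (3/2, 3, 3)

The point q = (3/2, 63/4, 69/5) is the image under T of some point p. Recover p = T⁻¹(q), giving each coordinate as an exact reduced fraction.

p = (-5/3, 3/2, 4/5)

T1 = [3 0 0 0; 0 3/2 0 0; 0 0 2 0; 0 0 0 1]
T2·T1 = [3 0 0 6; 0 3/2 0 3; 0 0 2 3; 0 0 0 1]
T3·…·T1 = [9/2 0 0 9; 0 9/2 0 9; 0 0 6 9; 0 0 0 1]
det M = 243/2; M⁻¹ = [2/9 0 0 -2; 0 2/9 0 -2; 0 0 1/6 -3/2; 0 0 0 1]
M⁻¹ · (3/2, 63/4, 69/5)ᵀ = (-5/3, 3/2, 4/5)ᵀ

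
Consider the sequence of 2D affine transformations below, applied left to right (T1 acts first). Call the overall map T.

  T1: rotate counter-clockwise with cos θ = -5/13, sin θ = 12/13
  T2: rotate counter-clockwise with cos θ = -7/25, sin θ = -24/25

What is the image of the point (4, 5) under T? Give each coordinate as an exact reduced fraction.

T(p) = (1112/325, 1759/325)

T1 rotate counter-clockwise with cos θ = -5/13, sin θ = 12/13: (4, 5) → (-80/13, 23/13)
T2 rotate counter-clockwise with cos θ = -7/25, sin θ = -24/25: (-80/13, 23/13) → (1112/325, 1759/325)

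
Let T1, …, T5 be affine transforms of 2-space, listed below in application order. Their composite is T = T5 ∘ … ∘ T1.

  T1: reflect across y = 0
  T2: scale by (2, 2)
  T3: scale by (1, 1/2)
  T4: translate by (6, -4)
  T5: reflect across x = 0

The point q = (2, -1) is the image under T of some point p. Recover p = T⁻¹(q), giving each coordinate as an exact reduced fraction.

p = (-4, -3)

T1 = [1 0 0; 0 -1 0; 0 0 1]
T2·T1 = [2 0 0; 0 -2 0; 0 0 1]
T3·…·T1 = [2 0 0; 0 -1 0; 0 0 1]
T4·…·T1 = [2 0 6; 0 -1 -4; 0 0 1]
T5·…·T1 = [-2 0 -6; 0 -1 -4; 0 0 1]
det M = 2; M⁻¹ = [-1/2 0 -3; 0 -1 -4; 0 0 1]
M⁻¹ · (2, -1)ᵀ = (-4, -3)ᵀ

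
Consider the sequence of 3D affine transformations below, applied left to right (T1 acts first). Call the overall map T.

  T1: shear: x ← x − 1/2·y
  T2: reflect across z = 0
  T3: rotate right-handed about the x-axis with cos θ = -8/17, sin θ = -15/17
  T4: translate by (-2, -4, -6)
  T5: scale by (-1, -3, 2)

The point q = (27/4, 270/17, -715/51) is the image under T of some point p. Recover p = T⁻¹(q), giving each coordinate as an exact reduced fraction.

T1 = [1 -1/2 0 0; 0 1 0 0; 0 0 1 0; 0 0 0 1]
T2·T1 = [1 -1/2 0 0; 0 1 0 0; 0 0 -1 0; 0 0 0 1]
T3·…·T1 = [1 -1/2 0 0; 0 -8/17 -15/17 0; 0 -15/17 8/17 0; 0 0 0 1]
T4·…·T1 = [1 -1/2 0 -2; 0 -8/17 -15/17 -4; 0 -15/17 8/17 -6; 0 0 0 1]
T5·…·T1 = [-1 1/2 0 2; 0 24/17 45/17 12; 0 -30/17 16/17 -12; 0 0 0 1]
det M = -6; M⁻¹ = [-1 4/51 -15/68 -27/17; 0 8/51 -15/34 -122/17; 0 5/17 4/17 -12/17; 0 0 0 1]
M⁻¹ · (27/4, 270/17, -715/51)ᵀ = (-4, 3/2, 2/3)ᵀ

p = (-4, 3/2, 2/3)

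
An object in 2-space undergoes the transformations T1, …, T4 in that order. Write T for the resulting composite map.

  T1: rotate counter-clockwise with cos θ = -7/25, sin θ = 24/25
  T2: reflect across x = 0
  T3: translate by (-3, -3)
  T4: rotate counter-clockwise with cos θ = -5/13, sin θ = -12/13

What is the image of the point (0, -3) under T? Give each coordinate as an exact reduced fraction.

T(p) = (87/325, 2034/325)

T1 rotate counter-clockwise with cos θ = -7/25, sin θ = 24/25: (0, -3) → (72/25, 21/25)
T2 reflect across x = 0: (72/25, 21/25) → (-72/25, 21/25)
T3 translate by (-3, -3): (-72/25, 21/25) → (-147/25, -54/25)
T4 rotate counter-clockwise with cos θ = -5/13, sin θ = -12/13: (-147/25, -54/25) → (87/325, 2034/325)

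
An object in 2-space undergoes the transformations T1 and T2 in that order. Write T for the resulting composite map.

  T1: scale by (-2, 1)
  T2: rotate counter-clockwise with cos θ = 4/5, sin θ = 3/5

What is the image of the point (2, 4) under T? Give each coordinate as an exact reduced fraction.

T(p) = (-28/5, 4/5)

T1 scale by (-2, 1): (2, 4) → (-4, 4)
T2 rotate counter-clockwise with cos θ = 4/5, sin θ = 3/5: (-4, 4) → (-28/5, 4/5)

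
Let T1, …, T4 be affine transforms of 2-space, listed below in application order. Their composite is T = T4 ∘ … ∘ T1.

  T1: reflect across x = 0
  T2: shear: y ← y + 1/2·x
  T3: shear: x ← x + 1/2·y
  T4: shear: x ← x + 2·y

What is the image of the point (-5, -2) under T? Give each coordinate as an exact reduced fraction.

T1 reflect across x = 0: (-5, -2) → (5, -2)
T2 shear: y ← y + 1/2·x: (5, -2) → (5, 1/2)
T3 shear: x ← x + 1/2·y: (5, 1/2) → (21/4, 1/2)
T4 shear: x ← x + 2·y: (21/4, 1/2) → (25/4, 1/2)

T(p) = (25/4, 1/2)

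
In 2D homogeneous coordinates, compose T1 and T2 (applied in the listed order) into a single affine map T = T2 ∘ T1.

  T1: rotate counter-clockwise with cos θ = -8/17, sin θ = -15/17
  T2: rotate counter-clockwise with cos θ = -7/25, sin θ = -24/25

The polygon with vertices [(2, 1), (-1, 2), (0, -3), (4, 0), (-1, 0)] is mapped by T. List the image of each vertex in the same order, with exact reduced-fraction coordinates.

image vertices: (-181/85, 58/85), (-58/85, -181/85), (891/425, 912/425), (-1216/425, 1188/425), (304/425, -297/425)

T1 rotate counter-clockwise with cos θ = -8/17, sin θ = -15/17: (2, 1) → (-1/17, -38/17); (-1, 2) → (38/17, -1/17); (0, -3) → (-45/17, 24/17); (4, 0) → (-32/17, -60/17); (-1, 0) → (8/17, 15/17)
T2 rotate counter-clockwise with cos θ = -7/25, sin θ = -24/25: (-1/17, -38/17) → (-181/85, 58/85); (38/17, -1/17) → (-58/85, -181/85); (-45/17, 24/17) → (891/425, 912/425); (-32/17, -60/17) → (-1216/425, 1188/425); (8/17, 15/17) → (304/425, -297/425)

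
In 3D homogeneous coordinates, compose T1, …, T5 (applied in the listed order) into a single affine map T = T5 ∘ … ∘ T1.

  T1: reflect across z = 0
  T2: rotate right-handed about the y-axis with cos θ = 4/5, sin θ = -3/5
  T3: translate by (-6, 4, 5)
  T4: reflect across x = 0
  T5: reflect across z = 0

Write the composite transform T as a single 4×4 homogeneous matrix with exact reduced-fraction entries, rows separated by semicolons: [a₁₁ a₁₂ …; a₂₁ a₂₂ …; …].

T = [-4/5 0 -3/5 6; 0 1 0 4; -3/5 0 4/5 -5; 0 0 0 1]

T1 = [1 0 0 0; 0 1 0 0; 0 0 -1 0; 0 0 0 1]
T2·T1 = [4/5 0 3/5 0; 0 1 0 0; 3/5 0 -4/5 0; 0 0 0 1]
T3·…·T1 = [4/5 0 3/5 -6; 0 1 0 4; 3/5 0 -4/5 5; 0 0 0 1]
T4·…·T1 = [-4/5 0 -3/5 6; 0 1 0 4; 3/5 0 -4/5 5; 0 0 0 1]
T5·…·T1 = [-4/5 0 -3/5 6; 0 1 0 4; -3/5 0 4/5 -5; 0 0 0 1]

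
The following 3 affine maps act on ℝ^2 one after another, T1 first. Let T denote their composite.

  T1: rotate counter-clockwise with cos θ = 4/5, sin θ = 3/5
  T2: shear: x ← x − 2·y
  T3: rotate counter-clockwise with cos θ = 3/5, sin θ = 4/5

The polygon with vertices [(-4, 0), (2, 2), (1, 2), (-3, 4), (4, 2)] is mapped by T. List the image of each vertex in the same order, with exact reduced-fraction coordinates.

image vertices: (72/25, -4/25), (-134/25, -62/25), (-116/25, -63/25), (-142/25, -131/25), (-34/5, -12/5)

T1 rotate counter-clockwise with cos θ = 4/5, sin θ = 3/5: (-4, 0) → (-16/5, -12/5); (2, 2) → (2/5, 14/5); (1, 2) → (-2/5, 11/5); (-3, 4) → (-24/5, 7/5); (4, 2) → (2, 4)
T2 shear: x ← x − 2·y: (-16/5, -12/5) → (8/5, -12/5); (2/5, 14/5) → (-26/5, 14/5); (-2/5, 11/5) → (-24/5, 11/5); (-24/5, 7/5) → (-38/5, 7/5); (2, 4) → (-6, 4)
T3 rotate counter-clockwise with cos θ = 3/5, sin θ = 4/5: (8/5, -12/5) → (72/25, -4/25); (-26/5, 14/5) → (-134/25, -62/25); (-24/5, 11/5) → (-116/25, -63/25); (-38/5, 7/5) → (-142/25, -131/25); (-6, 4) → (-34/5, -12/5)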